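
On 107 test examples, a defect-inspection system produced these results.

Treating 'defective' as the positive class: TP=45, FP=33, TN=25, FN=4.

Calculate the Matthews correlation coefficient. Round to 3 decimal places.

MCC = (TP·TN − FP·FN) / √((TP+FP)(TP+FN)(TN+FP)(TN+FN))
Numerator = 45·25 − 33·4 = 993
Denominator = √(78·49·58·29) = √6428604 = 2535.4692
MCC = 993 / 2535.4692 = 0.392

0.392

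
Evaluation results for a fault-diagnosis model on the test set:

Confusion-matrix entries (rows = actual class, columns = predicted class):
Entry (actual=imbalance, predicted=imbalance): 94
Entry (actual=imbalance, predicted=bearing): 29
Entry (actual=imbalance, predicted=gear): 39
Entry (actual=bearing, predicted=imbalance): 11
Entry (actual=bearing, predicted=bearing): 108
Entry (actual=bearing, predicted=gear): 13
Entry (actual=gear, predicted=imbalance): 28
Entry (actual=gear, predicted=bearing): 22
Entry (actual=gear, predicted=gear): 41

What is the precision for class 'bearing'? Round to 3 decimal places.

Treat 'bearing' as positive and all other classes as negative.
precision = TP/(TP+FP).
bearing: TP=108, FP=29+22=51 → 108/159 = 0.6792

0.679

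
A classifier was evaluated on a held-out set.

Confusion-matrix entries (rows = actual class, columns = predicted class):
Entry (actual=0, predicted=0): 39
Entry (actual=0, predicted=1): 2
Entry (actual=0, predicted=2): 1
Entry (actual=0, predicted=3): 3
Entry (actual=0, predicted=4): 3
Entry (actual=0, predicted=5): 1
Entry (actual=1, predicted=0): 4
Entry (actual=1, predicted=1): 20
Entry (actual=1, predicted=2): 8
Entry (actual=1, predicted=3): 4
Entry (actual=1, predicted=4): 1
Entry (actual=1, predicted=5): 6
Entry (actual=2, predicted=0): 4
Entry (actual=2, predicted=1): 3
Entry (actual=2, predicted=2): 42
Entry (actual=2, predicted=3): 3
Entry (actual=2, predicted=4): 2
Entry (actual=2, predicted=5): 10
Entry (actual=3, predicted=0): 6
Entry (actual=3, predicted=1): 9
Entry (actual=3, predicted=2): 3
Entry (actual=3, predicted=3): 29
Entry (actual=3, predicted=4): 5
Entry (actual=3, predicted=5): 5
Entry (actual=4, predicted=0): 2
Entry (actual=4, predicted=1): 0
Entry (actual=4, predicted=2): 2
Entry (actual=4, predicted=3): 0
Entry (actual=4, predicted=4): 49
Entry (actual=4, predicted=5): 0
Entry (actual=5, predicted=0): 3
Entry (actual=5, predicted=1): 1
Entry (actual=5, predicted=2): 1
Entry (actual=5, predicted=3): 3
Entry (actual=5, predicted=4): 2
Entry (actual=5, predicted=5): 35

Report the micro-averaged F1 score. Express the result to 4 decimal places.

Micro-averaging pools counts across classes: ΣTP=214, ΣFP=97, ΣFN=97.
Micro-F1 score = 2·TP/(2·TP+FP+FN) on pooled counts = 0.6881 (equals overall accuracy in single-label multiclass).

0.6881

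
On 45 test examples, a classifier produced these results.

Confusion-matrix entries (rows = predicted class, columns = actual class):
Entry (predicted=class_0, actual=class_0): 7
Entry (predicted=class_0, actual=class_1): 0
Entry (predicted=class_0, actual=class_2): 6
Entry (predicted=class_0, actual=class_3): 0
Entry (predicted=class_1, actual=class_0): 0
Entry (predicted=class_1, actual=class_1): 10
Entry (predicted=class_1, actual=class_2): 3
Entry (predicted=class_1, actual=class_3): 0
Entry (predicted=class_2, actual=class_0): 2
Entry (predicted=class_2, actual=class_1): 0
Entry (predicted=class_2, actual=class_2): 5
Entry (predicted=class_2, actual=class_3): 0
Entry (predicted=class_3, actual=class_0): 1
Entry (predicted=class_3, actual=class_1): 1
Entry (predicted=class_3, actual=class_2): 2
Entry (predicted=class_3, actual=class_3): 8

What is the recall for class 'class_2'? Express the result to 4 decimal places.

0.3125

One-vs-rest for 'class_2': TP = diagonal; FP = other classes predicted 'class_2'; FN = 'class_2' predicted as other.
recall = TP/(TP+FN).
class_2: TP=5, FN=6+3+2=11 → 5/16 = 0.31250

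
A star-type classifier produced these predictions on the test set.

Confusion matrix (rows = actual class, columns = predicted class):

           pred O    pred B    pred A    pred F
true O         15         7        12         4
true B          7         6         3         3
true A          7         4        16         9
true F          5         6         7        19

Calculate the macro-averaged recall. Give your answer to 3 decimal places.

Per-class recall (TP/(TP+FN)):
  O: TP=15, FN=7+12+4=23 → 15/38 = 0.3947
  B: TP=6, FN=7+3+3=13 → 6/19 = 0.3158
  A: TP=16, FN=7+4+9=20 → 16/36 = 0.4444
  F: TP=19, FN=5+6+7=18 → 19/37 = 0.5135
Macro-recall = mean = (0.3947 + 0.3158 + 0.4444 + 0.5135) / 4 = 0.417

0.417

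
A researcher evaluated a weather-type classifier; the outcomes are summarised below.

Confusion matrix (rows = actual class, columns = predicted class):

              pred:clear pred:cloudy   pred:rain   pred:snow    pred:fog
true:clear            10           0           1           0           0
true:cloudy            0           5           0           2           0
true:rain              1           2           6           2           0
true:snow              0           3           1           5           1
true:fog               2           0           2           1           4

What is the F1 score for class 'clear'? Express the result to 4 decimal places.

0.8333

Take TP from the diagonal, FP from the rest of the 'clear' prediction marginal, FN from the rest of the 'clear' actual marginal.
F1 score = 2·TP/(2·TP+FP+FN).
clear: TP=10, FP=0+1+0+2=3, FN=0+1+0+0=1 → 20/24 = 0.83333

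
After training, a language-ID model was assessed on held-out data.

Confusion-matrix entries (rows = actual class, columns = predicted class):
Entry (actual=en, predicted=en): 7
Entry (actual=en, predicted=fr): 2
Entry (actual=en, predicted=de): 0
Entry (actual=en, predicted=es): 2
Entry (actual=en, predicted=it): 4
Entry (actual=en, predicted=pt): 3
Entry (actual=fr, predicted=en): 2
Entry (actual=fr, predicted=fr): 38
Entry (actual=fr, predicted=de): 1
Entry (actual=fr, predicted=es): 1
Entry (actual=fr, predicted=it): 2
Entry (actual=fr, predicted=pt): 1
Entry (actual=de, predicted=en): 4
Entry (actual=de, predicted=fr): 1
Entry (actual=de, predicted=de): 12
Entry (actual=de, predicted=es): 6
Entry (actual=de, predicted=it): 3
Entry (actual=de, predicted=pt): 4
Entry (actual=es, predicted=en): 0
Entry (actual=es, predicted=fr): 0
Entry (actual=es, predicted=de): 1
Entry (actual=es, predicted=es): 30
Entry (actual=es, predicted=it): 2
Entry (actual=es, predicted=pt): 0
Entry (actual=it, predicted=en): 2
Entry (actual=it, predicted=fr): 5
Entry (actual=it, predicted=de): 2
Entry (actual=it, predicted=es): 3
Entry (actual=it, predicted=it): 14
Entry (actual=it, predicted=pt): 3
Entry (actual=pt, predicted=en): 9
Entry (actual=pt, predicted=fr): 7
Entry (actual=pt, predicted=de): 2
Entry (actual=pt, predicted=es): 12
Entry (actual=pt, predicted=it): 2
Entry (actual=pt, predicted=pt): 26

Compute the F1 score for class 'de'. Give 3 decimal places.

Take TP from the diagonal, FP from the rest of the 'de' prediction marginal, FN from the rest of the 'de' actual marginal.
F1 score = 2·TP/(2·TP+FP+FN).
de: TP=12, FP=0+1+1+2+2=6, FN=4+1+6+3+4=18 → 24/48 = 0.5000

0.500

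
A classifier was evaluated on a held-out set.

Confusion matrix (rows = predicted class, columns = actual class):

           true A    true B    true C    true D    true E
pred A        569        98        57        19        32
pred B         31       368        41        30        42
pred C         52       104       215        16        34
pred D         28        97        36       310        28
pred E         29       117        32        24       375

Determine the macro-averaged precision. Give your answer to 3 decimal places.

Per-class precision (TP/(TP+FP)):
  A: TP=569, FP=98+57+19+32=206 → 569/775 = 0.7342
  B: TP=368, FP=31+41+30+42=144 → 368/512 = 0.7188
  C: TP=215, FP=52+104+16+34=206 → 215/421 = 0.5107
  D: TP=310, FP=28+97+36+28=189 → 310/499 = 0.6212
  E: TP=375, FP=29+117+32+24=202 → 375/577 = 0.6499
Macro-precision = mean = (0.7342 + 0.7188 + 0.5107 + 0.6212 + 0.6499) / 5 = 0.647

0.647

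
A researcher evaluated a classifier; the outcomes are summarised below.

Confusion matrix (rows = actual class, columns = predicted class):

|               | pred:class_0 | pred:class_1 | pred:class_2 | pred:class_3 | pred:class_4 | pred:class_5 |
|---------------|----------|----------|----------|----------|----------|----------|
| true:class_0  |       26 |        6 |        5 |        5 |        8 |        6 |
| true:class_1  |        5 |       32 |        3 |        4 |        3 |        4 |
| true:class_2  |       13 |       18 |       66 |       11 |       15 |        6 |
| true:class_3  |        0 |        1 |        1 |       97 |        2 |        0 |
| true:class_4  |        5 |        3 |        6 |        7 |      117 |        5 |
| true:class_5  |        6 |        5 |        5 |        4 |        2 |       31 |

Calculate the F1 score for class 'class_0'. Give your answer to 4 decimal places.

0.4685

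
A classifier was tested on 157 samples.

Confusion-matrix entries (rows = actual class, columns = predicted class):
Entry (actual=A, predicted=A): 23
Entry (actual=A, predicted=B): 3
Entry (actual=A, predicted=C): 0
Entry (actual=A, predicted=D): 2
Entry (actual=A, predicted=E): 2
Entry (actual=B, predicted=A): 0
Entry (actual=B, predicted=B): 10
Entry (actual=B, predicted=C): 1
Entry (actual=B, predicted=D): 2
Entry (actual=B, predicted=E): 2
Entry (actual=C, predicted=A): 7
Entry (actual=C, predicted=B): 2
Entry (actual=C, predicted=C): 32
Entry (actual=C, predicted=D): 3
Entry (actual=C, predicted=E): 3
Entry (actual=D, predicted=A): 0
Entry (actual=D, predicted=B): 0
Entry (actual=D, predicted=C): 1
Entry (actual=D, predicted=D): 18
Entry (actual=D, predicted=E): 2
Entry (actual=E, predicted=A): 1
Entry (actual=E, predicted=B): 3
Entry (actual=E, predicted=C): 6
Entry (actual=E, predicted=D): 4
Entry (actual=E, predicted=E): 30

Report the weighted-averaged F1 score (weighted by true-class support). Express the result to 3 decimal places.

0.721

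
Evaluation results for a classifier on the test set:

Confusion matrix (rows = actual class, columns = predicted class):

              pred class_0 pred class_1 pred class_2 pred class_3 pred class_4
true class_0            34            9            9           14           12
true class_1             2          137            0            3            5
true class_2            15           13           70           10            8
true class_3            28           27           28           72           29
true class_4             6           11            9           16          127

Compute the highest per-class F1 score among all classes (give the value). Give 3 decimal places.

0.797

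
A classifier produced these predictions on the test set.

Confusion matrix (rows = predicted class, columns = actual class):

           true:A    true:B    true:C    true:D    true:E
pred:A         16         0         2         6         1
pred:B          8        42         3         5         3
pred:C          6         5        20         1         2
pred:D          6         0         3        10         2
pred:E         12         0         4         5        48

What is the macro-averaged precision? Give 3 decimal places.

Per-class precision (TP/(TP+FP)):
  A: TP=16, FP=0+2+6+1=9 → 16/25 = 0.6400
  B: TP=42, FP=8+3+5+3=19 → 42/61 = 0.6885
  C: TP=20, FP=6+5+1+2=14 → 20/34 = 0.5882
  D: TP=10, FP=6+0+3+2=11 → 10/21 = 0.4762
  E: TP=48, FP=12+0+4+5=21 → 48/69 = 0.6957
Macro-precision = mean = (0.6400 + 0.6885 + 0.5882 + 0.4762 + 0.6957) / 5 = 0.618

0.618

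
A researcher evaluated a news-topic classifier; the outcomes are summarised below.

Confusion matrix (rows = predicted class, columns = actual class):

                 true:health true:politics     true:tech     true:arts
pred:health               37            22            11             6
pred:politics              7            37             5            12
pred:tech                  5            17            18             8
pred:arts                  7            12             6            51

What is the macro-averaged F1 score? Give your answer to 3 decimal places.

0.533

Per-class F1 score (2·TP/(2·TP+FP+FN)):
  health: TP=37, FP=22+11+6=39, FN=7+5+7=19 → 74/132 = 0.5606
  politics: TP=37, FP=7+5+12=24, FN=22+17+12=51 → 74/149 = 0.4966
  tech: TP=18, FP=5+17+8=30, FN=11+5+6=22 → 36/88 = 0.4091
  arts: TP=51, FP=7+12+6=25, FN=6+12+8=26 → 102/153 = 0.6667
Macro-F1 score = mean = (0.5606 + 0.4966 + 0.4091 + 0.6667) / 4 = 0.533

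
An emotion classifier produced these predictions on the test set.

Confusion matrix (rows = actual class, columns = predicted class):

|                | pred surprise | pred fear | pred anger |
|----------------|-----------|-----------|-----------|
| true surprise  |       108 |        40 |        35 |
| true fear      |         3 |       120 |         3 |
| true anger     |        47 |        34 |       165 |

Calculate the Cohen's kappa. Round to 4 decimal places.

Observed agreement pₒ = trace/N = 393/555 = 0.70811
Expected agreement pₑ = Σ (rowᵢ·colᵢ)/N² = (183·158 + 126·194 + 246·203)/555² = 0.33535
κ = (pₒ − pₑ)/(1 − pₑ) = (0.70811 − 0.33535)/(1 − 0.33535) = 0.5608

0.5608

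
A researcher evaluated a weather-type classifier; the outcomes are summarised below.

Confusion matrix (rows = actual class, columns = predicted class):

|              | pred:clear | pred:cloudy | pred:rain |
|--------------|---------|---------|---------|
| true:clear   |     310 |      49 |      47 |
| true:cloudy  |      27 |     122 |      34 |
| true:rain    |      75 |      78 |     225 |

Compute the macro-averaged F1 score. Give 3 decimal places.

Per-class F1 score (2·TP/(2·TP+FP+FN)):
  clear: TP=310, FP=27+75=102, FN=49+47=96 → 620/818 = 0.7579
  cloudy: TP=122, FP=49+78=127, FN=27+34=61 → 244/432 = 0.5648
  rain: TP=225, FP=47+34=81, FN=75+78=153 → 450/684 = 0.6579
Macro-F1 score = mean = (0.7579 + 0.5648 + 0.6579) / 3 = 0.660

0.660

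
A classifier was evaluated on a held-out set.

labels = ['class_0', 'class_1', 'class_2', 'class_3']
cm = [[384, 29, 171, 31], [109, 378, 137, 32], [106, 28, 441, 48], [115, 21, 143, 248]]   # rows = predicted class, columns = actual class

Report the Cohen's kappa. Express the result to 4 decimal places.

Observed agreement pₒ = trace/N = 1451/2421 = 0.59934
Expected agreement pₑ = Σ (rowᵢ·colᵢ)/N² = (714·615 + 456·656 + 892·623 + 359·527)/2421² = 0.25304
κ = (pₒ − pₑ)/(1 − pₑ) = (0.59934 − 0.25304)/(1 − 0.25304) = 0.4636

0.4636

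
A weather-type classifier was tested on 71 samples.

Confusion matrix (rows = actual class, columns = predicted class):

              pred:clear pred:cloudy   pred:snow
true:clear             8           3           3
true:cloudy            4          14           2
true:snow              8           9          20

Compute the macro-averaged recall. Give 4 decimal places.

0.6040

Per-class recall (TP/(TP+FN)):
  clear: TP=8, FN=3+3=6 → 8/14 = 0.57143
  cloudy: TP=14, FN=4+2=6 → 14/20 = 0.70000
  snow: TP=20, FN=8+9=17 → 20/37 = 0.54054
Macro-recall = mean = (0.57143 + 0.70000 + 0.54054) / 3 = 0.6040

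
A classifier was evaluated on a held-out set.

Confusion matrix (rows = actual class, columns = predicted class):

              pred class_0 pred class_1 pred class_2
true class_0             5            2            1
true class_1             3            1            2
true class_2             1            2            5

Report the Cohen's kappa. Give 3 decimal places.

0.239

Observed agreement pₒ = trace/N = 11/22 = 0.5000
Expected agreement pₑ = Σ (rowᵢ·colᵢ)/N² = (8·9 + 6·5 + 8·8)/22² = 0.3430
κ = (pₒ − pₑ)/(1 − pₑ) = (0.5000 − 0.3430)/(1 − 0.3430) = 0.239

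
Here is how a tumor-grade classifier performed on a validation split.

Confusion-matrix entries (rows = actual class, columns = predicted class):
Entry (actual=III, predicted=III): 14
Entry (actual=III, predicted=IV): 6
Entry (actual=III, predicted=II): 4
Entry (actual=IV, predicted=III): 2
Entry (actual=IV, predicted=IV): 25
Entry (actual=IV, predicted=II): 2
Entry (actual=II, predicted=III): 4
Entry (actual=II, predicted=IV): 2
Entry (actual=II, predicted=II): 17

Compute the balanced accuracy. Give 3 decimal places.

Balanced accuracy = mean of per-class recall.
  III: recall = 14/24 = 0.5833
  IV: recall = 25/29 = 0.8621
  II: recall = 17/23 = 0.7391
Mean = (0.5833 + 0.8621 + 0.7391) / 3 = 0.728

0.728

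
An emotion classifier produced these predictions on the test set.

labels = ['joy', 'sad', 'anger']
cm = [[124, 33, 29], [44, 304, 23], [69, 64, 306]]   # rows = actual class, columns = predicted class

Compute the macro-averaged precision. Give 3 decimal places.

Per-class precision (TP/(TP+FP)):
  joy: TP=124, FP=44+69=113 → 124/237 = 0.5232
  sad: TP=304, FP=33+64=97 → 304/401 = 0.7581
  anger: TP=306, FP=29+23=52 → 306/358 = 0.8547
Macro-precision = mean = (0.5232 + 0.7581 + 0.8547) / 3 = 0.712

0.712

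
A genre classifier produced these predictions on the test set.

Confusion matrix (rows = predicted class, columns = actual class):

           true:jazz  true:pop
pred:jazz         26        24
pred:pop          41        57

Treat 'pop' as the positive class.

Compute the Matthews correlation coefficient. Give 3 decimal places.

0.097

MCC = (TP·TN − FP·FN) / √((TP+FP)(TP+FN)(TN+FP)(TN+FN))
Numerator = 57·26 − 41·24 = 498
Denominator = √(98·81·67·50) = √26592300 = 5156.7722
MCC = 498 / 5156.7722 = 0.097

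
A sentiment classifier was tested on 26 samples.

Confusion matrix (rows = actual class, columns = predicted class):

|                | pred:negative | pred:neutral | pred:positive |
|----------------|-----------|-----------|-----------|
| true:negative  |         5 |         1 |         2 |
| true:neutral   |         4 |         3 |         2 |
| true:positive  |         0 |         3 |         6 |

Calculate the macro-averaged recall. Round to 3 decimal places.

Per-class recall (TP/(TP+FN)):
  negative: TP=5, FN=1+2=3 → 5/8 = 0.6250
  neutral: TP=3, FN=4+2=6 → 3/9 = 0.3333
  positive: TP=6, FN=0+3=3 → 6/9 = 0.6667
Macro-recall = mean = (0.6250 + 0.3333 + 0.6667) / 3 = 0.542

0.542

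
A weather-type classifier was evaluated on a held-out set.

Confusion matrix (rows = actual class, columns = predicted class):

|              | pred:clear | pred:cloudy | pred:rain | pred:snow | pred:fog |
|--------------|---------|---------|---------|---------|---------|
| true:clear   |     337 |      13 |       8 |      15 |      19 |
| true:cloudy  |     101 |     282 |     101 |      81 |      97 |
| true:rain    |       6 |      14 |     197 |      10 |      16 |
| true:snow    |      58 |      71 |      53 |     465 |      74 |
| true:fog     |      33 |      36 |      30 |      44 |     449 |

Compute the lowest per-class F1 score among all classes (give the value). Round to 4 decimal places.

0.5232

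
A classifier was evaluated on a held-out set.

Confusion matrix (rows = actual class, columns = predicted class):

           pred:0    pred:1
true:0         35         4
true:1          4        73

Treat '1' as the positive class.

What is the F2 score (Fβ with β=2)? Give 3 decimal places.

Fβ = (1+β²)·TP / ((1+β²)·TP + β²·FN + FP), with β²=4
= 5·73 / (5·73 + 4·4 + 4) = 0.948

0.948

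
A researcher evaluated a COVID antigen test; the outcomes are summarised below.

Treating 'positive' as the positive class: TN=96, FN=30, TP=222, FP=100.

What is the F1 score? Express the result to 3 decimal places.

0.774

Precision = TP/(TP+FP) = 222/322 = 0.6894
Recall = TP/(TP+FN) = 222/252 = 0.8810
F1 = 2·TP/(2·TP+FP+FN) = 444/574 = 0.774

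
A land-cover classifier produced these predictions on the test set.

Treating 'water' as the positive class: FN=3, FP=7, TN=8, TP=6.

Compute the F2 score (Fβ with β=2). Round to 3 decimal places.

0.612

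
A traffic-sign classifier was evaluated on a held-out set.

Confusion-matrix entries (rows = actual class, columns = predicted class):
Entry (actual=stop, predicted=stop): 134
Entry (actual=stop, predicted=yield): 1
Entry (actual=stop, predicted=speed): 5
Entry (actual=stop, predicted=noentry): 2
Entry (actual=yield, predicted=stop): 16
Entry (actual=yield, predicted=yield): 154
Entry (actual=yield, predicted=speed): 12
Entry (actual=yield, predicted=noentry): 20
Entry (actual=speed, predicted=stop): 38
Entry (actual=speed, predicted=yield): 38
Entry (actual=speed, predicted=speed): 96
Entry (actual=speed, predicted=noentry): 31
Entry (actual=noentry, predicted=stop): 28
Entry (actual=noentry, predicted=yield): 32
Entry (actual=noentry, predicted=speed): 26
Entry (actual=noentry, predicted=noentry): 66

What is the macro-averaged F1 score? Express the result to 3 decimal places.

Per-class F1 score (2·TP/(2·TP+FP+FN)):
  stop: TP=134, FP=16+38+28=82, FN=1+5+2=8 → 268/358 = 0.7486
  yield: TP=154, FP=1+38+32=71, FN=16+12+20=48 → 308/427 = 0.7213
  speed: TP=96, FP=5+12+26=43, FN=38+38+31=107 → 192/342 = 0.5614
  noentry: TP=66, FP=2+20+31=53, FN=28+32+26=86 → 132/271 = 0.4871
Macro-F1 score = mean = (0.7486 + 0.7213 + 0.5614 + 0.4871) / 4 = 0.630

0.630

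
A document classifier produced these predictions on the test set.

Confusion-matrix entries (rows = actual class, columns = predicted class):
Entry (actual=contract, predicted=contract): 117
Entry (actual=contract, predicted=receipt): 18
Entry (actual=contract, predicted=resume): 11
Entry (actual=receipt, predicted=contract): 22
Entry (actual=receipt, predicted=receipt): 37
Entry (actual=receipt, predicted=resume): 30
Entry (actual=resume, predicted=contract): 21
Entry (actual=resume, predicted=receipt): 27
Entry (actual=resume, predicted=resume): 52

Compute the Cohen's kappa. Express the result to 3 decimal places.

Observed agreement pₒ = trace/N = 206/335 = 0.6149
Expected agreement pₑ = Σ (rowᵢ·colᵢ)/N² = (146·160 + 89·82 + 100·93)/335² = 0.3561
κ = (pₒ − pₑ)/(1 − pₑ) = (0.6149 − 0.3561)/(1 − 0.3561) = 0.402

0.402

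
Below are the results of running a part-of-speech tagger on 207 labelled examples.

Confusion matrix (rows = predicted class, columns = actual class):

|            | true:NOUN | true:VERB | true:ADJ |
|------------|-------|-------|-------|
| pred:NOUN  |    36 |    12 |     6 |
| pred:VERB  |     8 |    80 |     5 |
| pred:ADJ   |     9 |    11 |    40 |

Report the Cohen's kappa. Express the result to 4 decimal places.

Observed agreement pₒ = trace/N = 156/207 = 0.75362
Expected agreement pₑ = Σ (rowᵢ·colᵢ)/N² = (53·54 + 103·93 + 51·60)/207² = 0.36176
κ = (pₒ − pₑ)/(1 − pₑ) = (0.75362 − 0.36176)/(1 − 0.36176) = 0.6140

0.6140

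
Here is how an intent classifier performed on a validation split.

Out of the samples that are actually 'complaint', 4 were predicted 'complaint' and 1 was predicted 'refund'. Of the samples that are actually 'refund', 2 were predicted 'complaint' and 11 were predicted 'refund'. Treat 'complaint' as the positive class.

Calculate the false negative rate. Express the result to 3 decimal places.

0.200

FNR = FN/(FN+TP) = 1/(1+4) = 0.200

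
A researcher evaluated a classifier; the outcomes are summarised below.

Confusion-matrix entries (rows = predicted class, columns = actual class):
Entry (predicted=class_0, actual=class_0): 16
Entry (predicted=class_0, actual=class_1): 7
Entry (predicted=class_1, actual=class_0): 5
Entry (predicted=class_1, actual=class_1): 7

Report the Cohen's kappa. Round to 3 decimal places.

Observed agreement pₒ = trace/N = 23/35 = 0.6571
Expected agreement pₑ = Σ (rowᵢ·colᵢ)/N² = (21·23 + 14·12)/35² = 0.5314
κ = (pₒ − pₑ)/(1 − pₑ) = (0.6571 − 0.5314)/(1 − 0.5314) = 0.268

0.268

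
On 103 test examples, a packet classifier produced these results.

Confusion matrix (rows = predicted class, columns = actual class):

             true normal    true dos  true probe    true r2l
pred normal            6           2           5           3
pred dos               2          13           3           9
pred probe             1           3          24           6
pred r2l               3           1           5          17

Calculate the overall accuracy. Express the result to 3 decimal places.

Accuracy = trace / total = (6+13+24+17=60) / 103 = 60/103 = 0.583

0.583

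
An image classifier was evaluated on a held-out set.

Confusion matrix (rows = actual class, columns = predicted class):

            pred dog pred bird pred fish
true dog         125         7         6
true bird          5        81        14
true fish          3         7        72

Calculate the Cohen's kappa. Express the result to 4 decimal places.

Observed agreement pₒ = trace/N = 278/320 = 0.86875
Expected agreement pₑ = Σ (rowᵢ·colᵢ)/N² = (138·133 + 100·95 + 82·92)/320² = 0.34568
κ = (pₒ − pₑ)/(1 − pₑ) = (0.86875 − 0.34568)/(1 − 0.34568) = 0.7994

0.7994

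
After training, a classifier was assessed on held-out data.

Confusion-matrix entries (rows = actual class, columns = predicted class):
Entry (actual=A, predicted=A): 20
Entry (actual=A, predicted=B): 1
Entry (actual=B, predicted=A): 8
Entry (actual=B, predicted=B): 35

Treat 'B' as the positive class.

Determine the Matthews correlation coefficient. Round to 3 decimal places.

0.725

MCC = (TP·TN − FP·FN) / √((TP+FP)(TP+FN)(TN+FP)(TN+FN))
Numerator = 35·20 − 1·8 = 692
Denominator = √(36·43·21·28) = √910224 = 954.0566
MCC = 692 / 954.0566 = 0.725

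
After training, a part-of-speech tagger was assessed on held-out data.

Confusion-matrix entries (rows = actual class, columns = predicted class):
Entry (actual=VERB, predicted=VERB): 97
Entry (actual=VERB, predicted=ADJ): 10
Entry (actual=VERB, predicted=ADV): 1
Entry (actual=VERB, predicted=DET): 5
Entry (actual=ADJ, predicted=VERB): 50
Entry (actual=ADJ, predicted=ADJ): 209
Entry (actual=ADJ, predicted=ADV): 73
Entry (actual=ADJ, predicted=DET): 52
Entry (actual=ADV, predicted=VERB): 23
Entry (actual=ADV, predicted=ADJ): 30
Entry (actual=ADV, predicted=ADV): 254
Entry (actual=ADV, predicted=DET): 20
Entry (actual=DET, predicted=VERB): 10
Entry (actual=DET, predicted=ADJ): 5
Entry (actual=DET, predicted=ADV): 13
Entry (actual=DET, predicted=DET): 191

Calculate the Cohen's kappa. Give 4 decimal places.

Observed agreement pₒ = trace/N = 751/1043 = 0.72004
Expected agreement pₑ = Σ (rowᵢ·colᵢ)/N² = (113·180 + 384·254 + 327·341 + 219·268)/1043² = 0.26481
κ = (pₒ − pₑ)/(1 − pₑ) = (0.72004 − 0.26481)/(1 − 0.26481) = 0.6192

0.6192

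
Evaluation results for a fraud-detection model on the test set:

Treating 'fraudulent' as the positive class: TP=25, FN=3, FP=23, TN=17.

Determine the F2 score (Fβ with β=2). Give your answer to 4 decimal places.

Fβ = (1+β²)·TP / ((1+β²)·TP + β²·FN + FP), with β²=4
= 5·25 / (5·25 + 4·3 + 23) = 0.7813

0.7813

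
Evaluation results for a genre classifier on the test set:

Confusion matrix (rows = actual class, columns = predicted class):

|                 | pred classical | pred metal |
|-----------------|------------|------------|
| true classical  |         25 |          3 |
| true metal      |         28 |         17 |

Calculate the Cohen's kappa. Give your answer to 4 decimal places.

Observed agreement pₒ = trace/N = 42/73 = 0.57534
Expected agreement pₑ = Σ (rowᵢ·colᵢ)/N² = (28·53 + 45·20)/73² = 0.44736
κ = (pₒ − pₑ)/(1 − pₑ) = (0.57534 − 0.44736)/(1 − 0.44736) = 0.2316

0.2316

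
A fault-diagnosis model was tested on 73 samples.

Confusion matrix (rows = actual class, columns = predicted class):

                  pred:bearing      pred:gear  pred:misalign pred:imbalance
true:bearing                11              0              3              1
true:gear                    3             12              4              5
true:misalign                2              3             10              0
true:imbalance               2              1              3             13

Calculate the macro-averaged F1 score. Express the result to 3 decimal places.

Per-class F1 score (2·TP/(2·TP+FP+FN)):
  bearing: TP=11, FP=3+2+2=7, FN=0+3+1=4 → 22/33 = 0.6667
  gear: TP=12, FP=0+3+1=4, FN=3+4+5=12 → 24/40 = 0.6000
  misalign: TP=10, FP=3+4+3=10, FN=2+3+0=5 → 20/35 = 0.5714
  imbalance: TP=13, FP=1+5+0=6, FN=2+1+3=6 → 26/38 = 0.6842
Macro-F1 score = mean = (0.6667 + 0.6000 + 0.5714 + 0.6842) / 4 = 0.631

0.631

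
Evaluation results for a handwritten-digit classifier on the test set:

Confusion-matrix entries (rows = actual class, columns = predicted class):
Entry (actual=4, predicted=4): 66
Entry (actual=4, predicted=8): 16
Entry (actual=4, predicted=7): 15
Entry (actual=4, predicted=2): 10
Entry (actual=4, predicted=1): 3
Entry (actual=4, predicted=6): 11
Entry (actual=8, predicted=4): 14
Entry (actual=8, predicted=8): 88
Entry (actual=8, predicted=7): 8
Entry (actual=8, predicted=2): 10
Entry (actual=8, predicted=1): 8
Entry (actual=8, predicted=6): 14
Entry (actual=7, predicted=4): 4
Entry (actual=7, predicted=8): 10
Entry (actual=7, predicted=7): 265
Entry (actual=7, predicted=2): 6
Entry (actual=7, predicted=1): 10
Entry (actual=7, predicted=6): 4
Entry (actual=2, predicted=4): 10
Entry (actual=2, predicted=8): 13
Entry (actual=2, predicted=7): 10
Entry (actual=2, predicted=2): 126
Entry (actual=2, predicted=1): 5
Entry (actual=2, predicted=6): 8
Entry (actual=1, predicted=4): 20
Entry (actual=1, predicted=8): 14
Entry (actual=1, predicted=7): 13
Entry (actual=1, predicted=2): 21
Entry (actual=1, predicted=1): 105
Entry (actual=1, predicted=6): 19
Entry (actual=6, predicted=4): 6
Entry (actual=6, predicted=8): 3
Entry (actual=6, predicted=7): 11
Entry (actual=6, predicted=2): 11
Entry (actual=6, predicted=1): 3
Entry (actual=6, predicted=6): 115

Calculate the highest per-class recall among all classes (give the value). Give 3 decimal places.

Per-class recall (TP/(TP+FN)):
  4: TP=66, FN=16+15+10+3+11=55 → 66/121 = 0.5455
  8: TP=88, FN=14+8+10+8+14=54 → 88/142 = 0.6197
  7: TP=265, FN=4+10+6+10+4=34 → 265/299 = 0.8863
  2: TP=126, FN=10+13+10+5+8=46 → 126/172 = 0.7326
  1: TP=105, FN=20+14+13+21+19=87 → 105/192 = 0.5469
  6: TP=115, FN=6+3+11+11+3=34 → 115/149 = 0.7718
Highest is class '7' with recall = 0.886.

0.886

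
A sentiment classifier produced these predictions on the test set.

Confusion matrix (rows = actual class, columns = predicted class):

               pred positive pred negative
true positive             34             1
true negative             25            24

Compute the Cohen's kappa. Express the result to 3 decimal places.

Observed agreement pₒ = trace/N = 58/84 = 0.6905
Expected agreement pₑ = Σ (rowᵢ·colᵢ)/N² = (35·59 + 49·25)/84² = 0.4663
κ = (pₒ − pₑ)/(1 − pₑ) = (0.6905 − 0.4663)/(1 − 0.4663) = 0.420

0.420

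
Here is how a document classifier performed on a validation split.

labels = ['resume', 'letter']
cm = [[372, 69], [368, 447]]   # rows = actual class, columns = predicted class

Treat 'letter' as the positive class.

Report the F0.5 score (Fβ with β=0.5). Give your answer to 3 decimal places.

Fβ = (1+β²)·TP / ((1+β²)·TP + β²·FN + FP), with β²=1/4
= 1.25·447 / (1.25·447 + 0.25·368 + 69) = 0.776

0.776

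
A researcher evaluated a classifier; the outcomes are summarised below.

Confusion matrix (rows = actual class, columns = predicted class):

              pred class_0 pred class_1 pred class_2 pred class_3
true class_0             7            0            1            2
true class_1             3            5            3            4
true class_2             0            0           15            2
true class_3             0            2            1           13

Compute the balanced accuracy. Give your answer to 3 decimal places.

Balanced accuracy = mean of per-class recall.
  class_0: recall = 7/10 = 0.7000
  class_1: recall = 5/15 = 0.3333
  class_2: recall = 15/17 = 0.8824
  class_3: recall = 13/16 = 0.8125
Mean = (0.7000 + 0.3333 + 0.8824 + 0.8125) / 4 = 0.682

0.682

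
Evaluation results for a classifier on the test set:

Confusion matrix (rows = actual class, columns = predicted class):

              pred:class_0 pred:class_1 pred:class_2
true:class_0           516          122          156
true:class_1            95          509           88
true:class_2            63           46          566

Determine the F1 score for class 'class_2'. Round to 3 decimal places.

0.762

One-vs-rest for 'class_2': TP = diagonal; FP = other classes predicted 'class_2'; FN = 'class_2' predicted as other.
F1 score = 2·TP/(2·TP+FP+FN).
class_2: TP=566, FP=156+88=244, FN=63+46=109 → 1132/1485 = 0.7623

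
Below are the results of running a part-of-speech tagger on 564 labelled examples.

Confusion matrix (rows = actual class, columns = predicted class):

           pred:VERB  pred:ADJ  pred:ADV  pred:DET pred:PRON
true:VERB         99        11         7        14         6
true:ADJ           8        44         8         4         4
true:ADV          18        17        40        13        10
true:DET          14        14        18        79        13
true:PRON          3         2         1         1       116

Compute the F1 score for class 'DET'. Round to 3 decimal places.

One-vs-rest for 'DET': TP = diagonal; FP = other classes predicted 'DET'; FN = 'DET' predicted as other.
F1 score = 2·TP/(2·TP+FP+FN).
DET: TP=79, FP=14+4+13+1=32, FN=14+14+18+13=59 → 158/249 = 0.6345

0.635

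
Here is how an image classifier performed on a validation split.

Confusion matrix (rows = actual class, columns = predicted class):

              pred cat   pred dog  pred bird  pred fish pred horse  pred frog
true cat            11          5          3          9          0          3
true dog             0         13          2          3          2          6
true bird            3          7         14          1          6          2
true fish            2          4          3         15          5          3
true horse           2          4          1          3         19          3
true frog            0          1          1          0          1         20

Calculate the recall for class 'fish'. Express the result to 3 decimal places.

Treat 'fish' as positive and all other classes as negative.
recall = TP/(TP+FN).
fish: TP=15, FN=2+4+3+5+3=17 → 15/32 = 0.4688

0.469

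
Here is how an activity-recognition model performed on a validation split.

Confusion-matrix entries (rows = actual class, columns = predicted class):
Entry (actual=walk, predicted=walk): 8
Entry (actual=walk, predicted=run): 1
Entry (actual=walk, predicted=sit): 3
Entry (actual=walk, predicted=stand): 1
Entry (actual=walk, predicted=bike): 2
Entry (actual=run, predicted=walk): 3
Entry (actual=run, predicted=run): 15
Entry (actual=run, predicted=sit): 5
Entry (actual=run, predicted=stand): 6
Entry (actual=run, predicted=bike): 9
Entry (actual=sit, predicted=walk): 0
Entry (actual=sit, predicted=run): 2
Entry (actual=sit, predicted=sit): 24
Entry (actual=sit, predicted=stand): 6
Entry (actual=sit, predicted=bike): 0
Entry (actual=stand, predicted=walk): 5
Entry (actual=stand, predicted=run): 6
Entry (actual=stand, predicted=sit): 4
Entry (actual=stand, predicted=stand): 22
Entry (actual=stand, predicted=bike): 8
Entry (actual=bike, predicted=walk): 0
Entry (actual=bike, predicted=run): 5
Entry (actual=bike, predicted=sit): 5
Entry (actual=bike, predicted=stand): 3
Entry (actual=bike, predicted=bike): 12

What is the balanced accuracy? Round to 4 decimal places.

Balanced accuracy = mean of per-class recall.
  walk: recall = 8/15 = 0.53333
  run: recall = 15/38 = 0.39474
  sit: recall = 24/32 = 0.75000
  stand: recall = 22/45 = 0.48889
  bike: recall = 12/25 = 0.48000
Mean = (0.53333 + 0.39474 + 0.75000 + 0.48889 + 0.48000) / 5 = 0.5294

0.5294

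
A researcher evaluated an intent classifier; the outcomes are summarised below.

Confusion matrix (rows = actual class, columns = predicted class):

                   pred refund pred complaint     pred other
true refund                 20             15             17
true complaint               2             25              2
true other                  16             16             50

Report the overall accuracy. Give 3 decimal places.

0.583

Accuracy = trace / total = (20+25+50=95) / 163 = 95/163 = 0.583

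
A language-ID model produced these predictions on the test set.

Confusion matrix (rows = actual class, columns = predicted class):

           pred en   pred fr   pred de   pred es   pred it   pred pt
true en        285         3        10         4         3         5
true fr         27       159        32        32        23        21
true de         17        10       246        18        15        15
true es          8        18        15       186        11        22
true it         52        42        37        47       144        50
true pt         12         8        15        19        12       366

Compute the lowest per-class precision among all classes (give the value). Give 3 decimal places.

Per-class precision (TP/(TP+FP)):
  en: TP=285, FP=27+17+8+52+12=116 → 285/401 = 0.7107
  fr: TP=159, FP=3+10+18+42+8=81 → 159/240 = 0.6625
  de: TP=246, FP=10+32+15+37+15=109 → 246/355 = 0.6930
  es: TP=186, FP=4+32+18+47+19=120 → 186/306 = 0.6078
  it: TP=144, FP=3+23+15+11+12=64 → 144/208 = 0.6923
  pt: TP=366, FP=5+21+15+22+50=113 → 366/479 = 0.7641
Lowest is class 'es' with precision = 0.608.

0.608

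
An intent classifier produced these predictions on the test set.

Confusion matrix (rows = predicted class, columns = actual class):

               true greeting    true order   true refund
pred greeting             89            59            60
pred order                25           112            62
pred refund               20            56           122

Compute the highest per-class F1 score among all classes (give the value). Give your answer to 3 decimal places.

0.552

Per-class F1 score (2·TP/(2·TP+FP+FN)):
  greeting: TP=89, FP=59+60=119, FN=25+20=45 → 178/342 = 0.5205
  order: TP=112, FP=25+62=87, FN=59+56=115 → 224/426 = 0.5258
  refund: TP=122, FP=20+56=76, FN=60+62=122 → 244/442 = 0.5520
Highest is class 'refund' with F1 score = 0.552.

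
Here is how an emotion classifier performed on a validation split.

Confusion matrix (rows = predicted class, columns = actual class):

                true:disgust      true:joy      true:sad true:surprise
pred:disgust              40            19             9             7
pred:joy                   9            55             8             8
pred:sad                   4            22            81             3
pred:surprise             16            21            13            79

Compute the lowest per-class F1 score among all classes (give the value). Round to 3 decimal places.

Per-class F1 score (2·TP/(2·TP+FP+FN)):
  disgust: TP=40, FP=19+9+7=35, FN=9+4+16=29 → 80/144 = 0.5556
  joy: TP=55, FP=9+8+8=25, FN=19+22+21=62 → 110/197 = 0.5584
  sad: TP=81, FP=4+22+3=29, FN=9+8+13=30 → 162/221 = 0.7330
  surprise: TP=79, FP=16+21+13=50, FN=7+8+3=18 → 158/226 = 0.6991
Lowest is class 'disgust' with F1 score = 0.556.

0.556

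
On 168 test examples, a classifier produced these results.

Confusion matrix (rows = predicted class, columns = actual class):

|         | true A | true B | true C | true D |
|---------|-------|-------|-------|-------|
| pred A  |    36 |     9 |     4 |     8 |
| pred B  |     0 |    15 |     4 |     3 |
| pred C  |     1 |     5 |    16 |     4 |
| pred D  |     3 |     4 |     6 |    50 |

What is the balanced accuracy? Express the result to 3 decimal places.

0.664

Balanced accuracy = mean of per-class recall.
  A: recall = 36/40 = 0.9000
  B: recall = 15/33 = 0.4545
  C: recall = 16/30 = 0.5333
  D: recall = 50/65 = 0.7692
Mean = (0.9000 + 0.4545 + 0.5333 + 0.7692) / 4 = 0.664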